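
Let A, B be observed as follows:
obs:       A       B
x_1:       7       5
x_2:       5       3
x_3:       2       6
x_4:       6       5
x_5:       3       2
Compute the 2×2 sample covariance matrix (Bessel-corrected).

Step 1 — column means:
  mean(A) = (7 + 5 + 2 + 6 + 3) / 5 = 23/5 = 4.6
  mean(B) = (5 + 3 + 6 + 5 + 2) / 5 = 21/5 = 4.2

Step 2 — sample covariance S[i,j] = (1/(n-1)) · Σ_k (x_{k,i} - mean_i) · (x_{k,j} - mean_j), with n-1 = 4.
  S[A,A] = ((2.4)·(2.4) + (0.4)·(0.4) + (-2.6)·(-2.6) + (1.4)·(1.4) + (-1.6)·(-1.6)) / 4 = 17.2/4 = 4.3
  S[A,B] = ((2.4)·(0.8) + (0.4)·(-1.2) + (-2.6)·(1.8) + (1.4)·(0.8) + (-1.6)·(-2.2)) / 4 = 1.4/4 = 0.35
  S[B,B] = ((0.8)·(0.8) + (-1.2)·(-1.2) + (1.8)·(1.8) + (0.8)·(0.8) + (-2.2)·(-2.2)) / 4 = 10.8/4 = 2.7

S is symmetric (S[j,i] = S[i,j]). Assembling:

S = [[4.3, 0.35],
 [0.35, 2.7]]


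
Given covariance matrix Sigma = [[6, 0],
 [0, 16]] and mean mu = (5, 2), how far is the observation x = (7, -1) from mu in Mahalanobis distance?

Step 1 — centre the observation: (x - mu) = (2, -3).

Step 2 — invert Sigma. det(Sigma) = 6·16 - (0)² = 96.
  Sigma^{-1} = (1/det) · [[d, -b], [-b, a]] = [[0.1667, 0],
 [0, 0.0625]].

Step 3 — form the quadratic (x - mu)^T · Sigma^{-1} · (x - mu):
  Sigma^{-1} · (x - mu) = (0.3333, -0.1875).
  (x - mu)^T · [Sigma^{-1} · (x - mu)] = (2)·(0.3333) + (-3)·(-0.1875) = 1.2292.

Step 4 — take square root: d = √(1.2292) ≈ 1.1087.

d(x, mu) = √(1.2292) ≈ 1.1087


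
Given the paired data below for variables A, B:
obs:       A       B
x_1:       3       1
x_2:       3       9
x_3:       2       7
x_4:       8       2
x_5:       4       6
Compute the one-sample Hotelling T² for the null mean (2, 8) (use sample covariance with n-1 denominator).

Step 1 — sample mean vector:
  mean(A) = (3 + 3 + 2 + 8 + 4) / 5 = 20/5 = 4
  mean(B) = (1 + 9 + 7 + 2 + 6) / 5 = 25/5 = 5
  x̄ = (4, 5),  deviation x̄ - mu_0 = (4, 5) - (2, 8) = (2, -3).

Step 2 — sample covariance matrix, S[i,j] = (1/(n-1)) · Σ_k (x_{k,i} - mean_i) · (x_{k,j} - mean_j), divisor n-1 = 4:
  S[A,A] = ((-1)·(-1) + (-1)·(-1) + (-2)·(-2) + (4)·(4) + (0)·(0)) / 4 = 22/4 = 5.5
  S[A,B] = ((-1)·(-4) + (-1)·(4) + (-2)·(2) + (4)·(-3) + (0)·(1)) / 4 = -16/4 = -4
  S[B,B] = ((-4)·(-4) + (4)·(4) + (2)·(2) + (-3)·(-3) + (1)·(1)) / 4 = 46/4 = 11.5
  S = [[5.5, -4],
 [-4, 11.5]].

Step 3 — invert S. det(S) = 5.5·11.5 - (-4)² = 47.25.
  S^{-1} = (1/det) · [[d, -b], [-b, a]] = [[0.2434, 0.0847],
 [0.0847, 0.1164]].

Step 4 — quadratic form (x̄ - mu_0)^T · S^{-1} · (x̄ - mu_0):
  S^{-1} · (x̄ - mu_0) = (0.2328, -0.1799),
  (x̄ - mu_0)^T · [...] = (2)·(0.2328) + (-3)·(-0.1799) = 1.0053.

Step 5 — scale by n: T² = 5 · 1.0053 = 5.0265.

T² ≈ 5.0265


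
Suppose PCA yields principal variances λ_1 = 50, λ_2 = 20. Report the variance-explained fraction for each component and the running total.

Step 1 — total variance = trace(Sigma) = Σ λ_i = 50 + 20 = 70.

Step 2 — fraction explained by component i = λ_i / Σ λ:
  PC1: 50/70 = 0.7143
  PC2: 20/70 = 0.2857

Step 3 — cumulative fraction after k components = (λ_1 + ... + λ_k) / Σ λ:
  k = 1: 50/70 = 0.7143
  k = 2: (50 + 20)/70 = 70/70 = 1

Summary (fraction, with percent):

explained: PC1 0.7143 (71.43%), PC2 0.2857 (28.57%);  cumulative: 0.7143, 1


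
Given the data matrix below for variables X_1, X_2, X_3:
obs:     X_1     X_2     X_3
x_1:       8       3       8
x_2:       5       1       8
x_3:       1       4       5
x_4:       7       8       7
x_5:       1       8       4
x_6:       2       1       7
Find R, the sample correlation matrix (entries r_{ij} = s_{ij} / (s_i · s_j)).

Step 1 — column means:
  mean(X_1) = (8 + 5 + 1 + 7 + 1 + 2) / 6 = 24/6 = 4
  mean(X_2) = (3 + 1 + 4 + 8 + 8 + 1) / 6 = 25/6 = 4.1667
  mean(X_3) = (8 + 8 + 5 + 7 + 4 + 7) / 6 = 39/6 = 6.5

Step 2 — sample variances and covariances s[i,j] = (1/(n-1)) · Σ_k (x_{k,i} - mean_i) · (x_{k,j} - mean_j), with n-1 = 5:
  s[X_1,X_1] = ((4)·(4) + (1)·(1) + (-3)·(-3) + (3)·(3) + (-3)·(-3) + (-2)·(-2)) / 5 = 48/5 = 9.6
  s[X_1,X_2] = ((4)·(-1.1667) + (1)·(-3.1667) + (-3)·(-0.1667) + (3)·(3.8333) + (-3)·(3.8333) + (-2)·(-3.1667)) / 5 = -1/5 = -0.2
  s[X_1,X_3] = ((4)·(1.5) + (1)·(1.5) + (-3)·(-1.5) + (3)·(0.5) + (-3)·(-2.5) + (-2)·(0.5)) / 5 = 20/5 = 4
  s[X_2,X_2] = ((-1.1667)·(-1.1667) + (-3.1667)·(-3.1667) + (-0.1667)·(-0.1667) + (3.8333)·(3.8333) + (3.8333)·(3.8333) + (-3.1667)·(-3.1667)) / 5 = 50.8333/5 = 10.1667
  s[X_2,X_3] = ((-1.1667)·(1.5) + (-3.1667)·(1.5) + (-0.1667)·(-1.5) + (3.8333)·(0.5) + (3.8333)·(-2.5) + (-3.1667)·(0.5)) / 5 = -15.5/5 = -3.1
  s[X_3,X_3] = ((1.5)·(1.5) + (1.5)·(1.5) + (-1.5)·(-1.5) + (0.5)·(0.5) + (-2.5)·(-2.5) + (0.5)·(0.5)) / 5 = 13.5/5 = 2.7
  Sample standard deviations s_i = √(s[i,i]):
  s(X_1) = √(9.6) = 3.0984
  s(X_2) = √(10.1667) = 3.1885
  s(X_3) = √(2.7) = 1.6432

Step 3 — r_{ij} = s_{ij} / (s_i · s_j):
  r[X_1,X_1] = 1 (diagonal).
  r[X_1,X_2] = -0.2 / (3.0984 · 3.1885) = -0.2 / 9.8793 = -0.0202
  r[X_1,X_3] = 4 / (3.0984 · 1.6432) = 4 / 5.0912 = 0.7857
  r[X_2,X_2] = 1 (diagonal).
  r[X_2,X_3] = -3.1 / (3.1885 · 1.6432) = -3.1 / 5.2393 = -0.5917
  r[X_3,X_3] = 1 (diagonal).

R is symmetric with unit diagonal. Assembling:

R = [[1, -0.0202, 0.7857],
 [-0.0202, 1, -0.5917],
 [0.7857, -0.5917, 1]]


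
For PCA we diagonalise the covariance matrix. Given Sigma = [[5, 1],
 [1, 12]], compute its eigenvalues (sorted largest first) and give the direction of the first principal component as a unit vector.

Step 1 — characteristic polynomial of 2×2 Sigma:
  det(Sigma - λI) = λ² - trace · λ + det = 0.
  trace = 5 + 12 = 17, det = 5·12 - (1)² = 59.
Step 2 — discriminant:
  Δ = trace² - 4·det = 289 - 236 = 53.
Step 3 — eigenvalues:
  λ = (trace ± √Δ)/2 = (17 ± 7.2801)/2,
  λ_1 = 12.1401,  λ_2 = 4.8599.

Step 4 — unit eigenvector for λ_1: solve (Sigma - λ_1 I)v = 0. First row:
  (5 - 12.1401)·v_x + (1)·v_y = 0, i.e. (-7.1401)·v_x + (1)·v_y = 0,
  so v ∝ (b, λ_1 - a) = (1, 7.1401) = u.
  ||u|| = √((1)² + (7.1401)²) = √(51.9804) ≈ 7.2097,
  v_1 = u/||u|| ≈ (0.1387, 0.9903) (||v_1|| = 1).

λ_1 = 12.1401,  λ_2 = 4.8599;  v_1 ≈ (0.1387, 0.9903)


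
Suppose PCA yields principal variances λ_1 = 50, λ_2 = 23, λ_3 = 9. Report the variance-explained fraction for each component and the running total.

Step 1 — total variance = trace(Sigma) = Σ λ_i = 50 + 23 + 9 = 82.

Step 2 — fraction explained by component i = λ_i / Σ λ:
  PC1: 50/82 = 0.6098
  PC2: 23/82 = 0.2805
  PC3: 9/82 = 0.1098

Step 3 — cumulative fraction after k components = (λ_1 + ... + λ_k) / Σ λ:
  k = 1: 50/82 = 0.6098
  k = 2: (50 + 23)/82 = 73/82 = 0.8902
  k = 3: (50 + 23 + 9)/82 = 82/82 = 1

Summary (fraction, with percent):

explained: PC1 0.6098 (60.98%), PC2 0.2805 (28.05%), PC3 0.1098 (10.98%);  cumulative: 0.6098, 0.8902, 1


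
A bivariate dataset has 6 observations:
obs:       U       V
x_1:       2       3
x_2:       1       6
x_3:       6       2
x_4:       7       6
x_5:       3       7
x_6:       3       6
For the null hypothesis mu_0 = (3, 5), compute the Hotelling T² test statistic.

Step 1 — sample mean vector:
  mean(U) = (2 + 1 + 6 + 7 + 3 + 3) / 6 = 22/6 = 3.6667
  mean(V) = (3 + 6 + 2 + 6 + 7 + 6) / 6 = 30/6 = 5
  x̄ = (3.6667, 5),  deviation x̄ - mu_0 = (3.6667, 5) - (3, 5) = (0.6667, 0).

Step 2 — sample covariance matrix, S[i,j] = (1/(n-1)) · Σ_k (x_{k,i} - mean_i) · (x_{k,j} - mean_j), divisor n-1 = 5:
  S[U,U] = ((-1.6667)·(-1.6667) + (-2.6667)·(-2.6667) + (2.3333)·(2.3333) + (3.3333)·(3.3333) + (-0.6667)·(-0.6667) + (-0.6667)·(-0.6667)) / 5 = 27.3333/5 = 5.4667
  S[U,V] = ((-1.6667)·(-2) + (-2.6667)·(1) + (2.3333)·(-3) + (3.3333)·(1) + (-0.6667)·(2) + (-0.6667)·(1)) / 5 = -5/5 = -1
  S[V,V] = ((-2)·(-2) + (1)·(1) + (-3)·(-3) + (1)·(1) + (2)·(2) + (1)·(1)) / 5 = 20/5 = 4
  S = [[5.4667, -1],
 [-1, 4]].

Step 3 — invert S. det(S) = 5.4667·4 - (-1)² = 20.8667.
  S^{-1} = (1/det) · [[d, -b], [-b, a]] = [[0.1917, 0.0479],
 [0.0479, 0.262]].

Step 4 — quadratic form (x̄ - mu_0)^T · S^{-1} · (x̄ - mu_0):
  S^{-1} · (x̄ - mu_0) = (0.1278, 0.0319),
  (x̄ - mu_0)^T · [...] = (0.6667)·(0.1278) + (0)·(0.0319) = 0.0852.

Step 5 — scale by n: T² = 6 · 0.0852 = 0.5112.

T² ≈ 0.5112


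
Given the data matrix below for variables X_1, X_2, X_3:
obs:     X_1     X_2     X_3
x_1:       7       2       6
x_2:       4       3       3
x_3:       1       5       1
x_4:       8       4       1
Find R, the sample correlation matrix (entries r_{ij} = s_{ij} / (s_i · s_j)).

Step 1 — column means:
  mean(X_1) = (7 + 4 + 1 + 8) / 4 = 20/4 = 5
  mean(X_2) = (2 + 3 + 5 + 4) / 4 = 14/4 = 3.5
  mean(X_3) = (6 + 3 + 1 + 1) / 4 = 11/4 = 2.75

Step 2 — sample variances and covariances s[i,j] = (1/(n-1)) · Σ_k (x_{k,i} - mean_i) · (x_{k,j} - mean_j), with n-1 = 3:
  s[X_1,X_1] = ((2)·(2) + (-1)·(-1) + (-4)·(-4) + (3)·(3)) / 3 = 30/3 = 10
  s[X_1,X_2] = ((2)·(-1.5) + (-1)·(-0.5) + (-4)·(1.5) + (3)·(0.5)) / 3 = -7/3 = -2.3333
  s[X_1,X_3] = ((2)·(3.25) + (-1)·(0.25) + (-4)·(-1.75) + (3)·(-1.75)) / 3 = 8/3 = 2.6667
  s[X_2,X_2] = ((-1.5)·(-1.5) + (-0.5)·(-0.5) + (1.5)·(1.5) + (0.5)·(0.5)) / 3 = 5/3 = 1.6667
  s[X_2,X_3] = ((-1.5)·(3.25) + (-0.5)·(0.25) + (1.5)·(-1.75) + (0.5)·(-1.75)) / 3 = -8.5/3 = -2.8333
  s[X_3,X_3] = ((3.25)·(3.25) + (0.25)·(0.25) + (-1.75)·(-1.75) + (-1.75)·(-1.75)) / 3 = 16.75/3 = 5.5833
  Sample standard deviations s_i = √(s[i,i]):
  s(X_1) = √(10) = 3.1623
  s(X_2) = √(1.6667) = 1.291
  s(X_3) = √(5.5833) = 2.3629

Step 3 — r_{ij} = s_{ij} / (s_i · s_j):
  r[X_1,X_1] = 1 (diagonal).
  r[X_1,X_2] = -2.3333 / (3.1623 · 1.291) = -2.3333 / 4.0825 = -0.5715
  r[X_1,X_3] = 2.6667 / (3.1623 · 2.3629) = 2.6667 / 7.4722 = 0.3569
  r[X_2,X_2] = 1 (diagonal).
  r[X_2,X_3] = -2.8333 / (1.291 · 2.3629) = -2.8333 / 3.0505 = -0.9288
  r[X_3,X_3] = 1 (diagonal).

R is symmetric with unit diagonal. Assembling:

R = [[1, -0.5715, 0.3569],
 [-0.5715, 1, -0.9288],
 [0.3569, -0.9288, 1]]


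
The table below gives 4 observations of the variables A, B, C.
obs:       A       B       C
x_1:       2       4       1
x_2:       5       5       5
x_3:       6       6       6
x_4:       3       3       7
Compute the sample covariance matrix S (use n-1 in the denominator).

Step 1 — column means:
  mean(A) = (2 + 5 + 6 + 3) / 4 = 16/4 = 4
  mean(B) = (4 + 5 + 6 + 3) / 4 = 18/4 = 4.5
  mean(C) = (1 + 5 + 6 + 7) / 4 = 19/4 = 4.75

Step 2 — sample covariance S[i,j] = (1/(n-1)) · Σ_k (x_{k,i} - mean_i) · (x_{k,j} - mean_j), with n-1 = 3.
  S[A,A] = ((-2)·(-2) + (1)·(1) + (2)·(2) + (-1)·(-1)) / 3 = 10/3 = 3.3333
  S[A,B] = ((-2)·(-0.5) + (1)·(0.5) + (2)·(1.5) + (-1)·(-1.5)) / 3 = 6/3 = 2
  S[A,C] = ((-2)·(-3.75) + (1)·(0.25) + (2)·(1.25) + (-1)·(2.25)) / 3 = 8/3 = 2.6667
  S[B,B] = ((-0.5)·(-0.5) + (0.5)·(0.5) + (1.5)·(1.5) + (-1.5)·(-1.5)) / 3 = 5/3 = 1.6667
  S[B,C] = ((-0.5)·(-3.75) + (0.5)·(0.25) + (1.5)·(1.25) + (-1.5)·(2.25)) / 3 = 0.5/3 = 0.1667
  S[C,C] = ((-3.75)·(-3.75) + (0.25)·(0.25) + (1.25)·(1.25) + (2.25)·(2.25)) / 3 = 20.75/3 = 6.9167

S is symmetric (S[j,i] = S[i,j]). Assembling:

S = [[3.3333, 2, 2.6667],
 [2, 1.6667, 0.1667],
 [2.6667, 0.1667, 6.9167]]


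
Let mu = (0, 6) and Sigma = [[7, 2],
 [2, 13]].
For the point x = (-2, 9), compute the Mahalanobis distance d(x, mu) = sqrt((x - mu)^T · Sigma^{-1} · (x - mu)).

Step 1 — centre the observation: (x - mu) = (-2, 3).

Step 2 — invert Sigma. det(Sigma) = 7·13 - (2)² = 87.
  Sigma^{-1} = (1/det) · [[d, -b], [-b, a]] = [[0.1494, -0.023],
 [-0.023, 0.0805]].

Step 3 — form the quadratic (x - mu)^T · Sigma^{-1} · (x - mu):
  Sigma^{-1} · (x - mu) = (-0.3678, 0.2874).
  (x - mu)^T · [Sigma^{-1} · (x - mu)] = (-2)·(-0.3678) + (3)·(0.2874) = 1.5977.

Step 4 — take square root: d = √(1.5977) ≈ 1.264.

d(x, mu) = √(1.5977) ≈ 1.264


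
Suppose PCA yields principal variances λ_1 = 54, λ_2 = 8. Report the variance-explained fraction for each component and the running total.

Step 1 — total variance = trace(Sigma) = Σ λ_i = 54 + 8 = 62.

Step 2 — fraction explained by component i = λ_i / Σ λ:
  PC1: 54/62 = 0.871
  PC2: 8/62 = 0.129

Step 3 — cumulative fraction after k components = (λ_1 + ... + λ_k) / Σ λ:
  k = 1: 54/62 = 0.871
  k = 2: (54 + 8)/62 = 62/62 = 1

Summary (fraction, with percent):

explained: PC1 0.871 (87.1%), PC2 0.129 (12.9%);  cumulative: 0.871, 1


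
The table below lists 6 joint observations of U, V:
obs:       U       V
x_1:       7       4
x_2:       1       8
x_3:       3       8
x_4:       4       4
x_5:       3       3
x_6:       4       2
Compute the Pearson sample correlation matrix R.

Step 1 — column means:
  mean(U) = (7 + 1 + 3 + 4 + 3 + 4) / 6 = 22/6 = 3.6667
  mean(V) = (4 + 8 + 8 + 4 + 3 + 2) / 6 = 29/6 = 4.8333

Step 2 — sample variances and covariances s[i,j] = (1/(n-1)) · Σ_k (x_{k,i} - mean_i) · (x_{k,j} - mean_j), with n-1 = 5:
  s[U,U] = ((3.3333)·(3.3333) + (-2.6667)·(-2.6667) + (-0.6667)·(-0.6667) + (0.3333)·(0.3333) + (-0.6667)·(-0.6667) + (0.3333)·(0.3333)) / 5 = 19.3333/5 = 3.8667
  s[U,V] = ((3.3333)·(-0.8333) + (-2.6667)·(3.1667) + (-0.6667)·(3.1667) + (0.3333)·(-0.8333) + (-0.6667)·(-1.8333) + (0.3333)·(-2.8333)) / 5 = -13.3333/5 = -2.6667
  s[V,V] = ((-0.8333)·(-0.8333) + (3.1667)·(3.1667) + (3.1667)·(3.1667) + (-0.8333)·(-0.8333) + (-1.8333)·(-1.8333) + (-2.8333)·(-2.8333)) / 5 = 32.8333/5 = 6.5667
  Sample standard deviations s_i = √(s[i,i]):
  s(U) = √(3.8667) = 1.9664
  s(V) = √(6.5667) = 2.5626

Step 3 — r_{ij} = s_{ij} / (s_i · s_j):
  r[U,U] = 1 (diagonal).
  r[U,V] = -2.6667 / (1.9664 · 2.5626) = -2.6667 / 5.039 = -0.5292
  r[V,V] = 1 (diagonal).

R is symmetric with unit diagonal. Assembling:

R = [[1, -0.5292],
 [-0.5292, 1]]


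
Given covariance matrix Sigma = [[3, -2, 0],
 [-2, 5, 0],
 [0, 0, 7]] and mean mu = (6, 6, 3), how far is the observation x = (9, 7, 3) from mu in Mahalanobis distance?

Step 1 — centre the observation: (x - mu) = (3, 1, 0).

Step 2 — invert Sigma (cofactor / det for 3×3, or solve directly):
  Sigma^{-1} = [[0.4545, 0.1818, 0],
 [0.1818, 0.2727, 0],
 [0, 0, 0.1429]].

Step 3 — form the quadratic (x - mu)^T · Sigma^{-1} · (x - mu):
  Sigma^{-1} · (x - mu) = (1.5455, 0.8182, 0).
  (x - mu)^T · [Sigma^{-1} · (x - mu)] = (3)·(1.5455) + (1)·(0.8182) + (0)·(0) = 5.4545.

Step 4 — take square root: d = √(5.4545) ≈ 2.3355.

d(x, mu) = √(5.4545) ≈ 2.3355


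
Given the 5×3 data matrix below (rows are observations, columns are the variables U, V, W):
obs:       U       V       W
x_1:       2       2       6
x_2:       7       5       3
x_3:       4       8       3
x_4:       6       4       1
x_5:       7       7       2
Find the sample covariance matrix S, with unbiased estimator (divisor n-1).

Step 1 — column means:
  mean(U) = (2 + 7 + 4 + 6 + 7) / 5 = 26/5 = 5.2
  mean(V) = (2 + 5 + 8 + 4 + 7) / 5 = 26/5 = 5.2
  mean(W) = (6 + 3 + 3 + 1 + 2) / 5 = 15/5 = 3

Step 2 — sample covariance S[i,j] = (1/(n-1)) · Σ_k (x_{k,i} - mean_i) · (x_{k,j} - mean_j), with n-1 = 4.
  S[U,U] = ((-3.2)·(-3.2) + (1.8)·(1.8) + (-1.2)·(-1.2) + (0.8)·(0.8) + (1.8)·(1.8)) / 4 = 18.8/4 = 4.7
  S[U,V] = ((-3.2)·(-3.2) + (1.8)·(-0.2) + (-1.2)·(2.8) + (0.8)·(-1.2) + (1.8)·(1.8)) / 4 = 8.8/4 = 2.2
  S[U,W] = ((-3.2)·(3) + (1.8)·(0) + (-1.2)·(0) + (0.8)·(-2) + (1.8)·(-1)) / 4 = -13/4 = -3.25
  S[V,V] = ((-3.2)·(-3.2) + (-0.2)·(-0.2) + (2.8)·(2.8) + (-1.2)·(-1.2) + (1.8)·(1.8)) / 4 = 22.8/4 = 5.7
  S[V,W] = ((-3.2)·(3) + (-0.2)·(0) + (2.8)·(0) + (-1.2)·(-2) + (1.8)·(-1)) / 4 = -9/4 = -2.25
  S[W,W] = ((3)·(3) + (0)·(0) + (0)·(0) + (-2)·(-2) + (-1)·(-1)) / 4 = 14/4 = 3.5

S is symmetric (S[j,i] = S[i,j]). Assembling:

S = [[4.7, 2.2, -3.25],
 [2.2, 5.7, -2.25],
 [-3.25, -2.25, 3.5]]


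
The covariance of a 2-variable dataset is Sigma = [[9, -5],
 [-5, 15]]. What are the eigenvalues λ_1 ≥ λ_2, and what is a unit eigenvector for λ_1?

Step 1 — characteristic polynomial of 2×2 Sigma:
  det(Sigma - λI) = λ² - trace · λ + det = 0.
  trace = 9 + 15 = 24, det = 9·15 - (-5)² = 110.
Step 2 — discriminant:
  Δ = trace² - 4·det = 576 - 440 = 136.
Step 3 — eigenvalues:
  λ = (trace ± √Δ)/2 = (24 ± 11.6619)/2,
  λ_1 = 17.831,  λ_2 = 6.169.

Step 4 — unit eigenvector for λ_1: solve (Sigma - λ_1 I)v = 0. First row:
  (9 - 17.831)·v_x + (-5)·v_y = 0, i.e. (-8.831)·v_x + (-5)·v_y = 0,
  so v ∝ (b, λ_1 - a) = (-5, 8.831); multiply by -1 so the first entry is positive: u = (5, -8.831).
  ||u|| = √((5)² + (-8.831)²) = √(102.9857) ≈ 10.1482,
  v_1 = u/||u|| ≈ (0.4927, -0.8702) (||v_1|| = 1).

λ_1 = 17.831,  λ_2 = 6.169;  v_1 ≈ (0.4927, -0.8702)


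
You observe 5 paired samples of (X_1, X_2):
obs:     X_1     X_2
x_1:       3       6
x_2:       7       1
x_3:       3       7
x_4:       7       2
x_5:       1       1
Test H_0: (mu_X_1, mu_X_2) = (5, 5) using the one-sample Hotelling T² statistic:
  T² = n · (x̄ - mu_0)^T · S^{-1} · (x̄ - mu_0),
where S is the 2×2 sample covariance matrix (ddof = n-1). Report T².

Step 1 — sample mean vector:
  mean(X_1) = (3 + 7 + 3 + 7 + 1) / 5 = 21/5 = 4.2
  mean(X_2) = (6 + 1 + 7 + 2 + 1) / 5 = 17/5 = 3.4
  x̄ = (4.2, 3.4),  deviation x̄ - mu_0 = (4.2, 3.4) - (5, 5) = (-0.8, -1.6).

Step 2 — sample covariance matrix, S[i,j] = (1/(n-1)) · Σ_k (x_{k,i} - mean_i) · (x_{k,j} - mean_j), divisor n-1 = 4:
  S[X_1,X_1] = ((-1.2)·(-1.2) + (2.8)·(2.8) + (-1.2)·(-1.2) + (2.8)·(2.8) + (-3.2)·(-3.2)) / 4 = 28.8/4 = 7.2
  S[X_1,X_2] = ((-1.2)·(2.6) + (2.8)·(-2.4) + (-1.2)·(3.6) + (2.8)·(-1.4) + (-3.2)·(-2.4)) / 4 = -10.4/4 = -2.6
  S[X_2,X_2] = ((2.6)·(2.6) + (-2.4)·(-2.4) + (3.6)·(3.6) + (-1.4)·(-1.4) + (-2.4)·(-2.4)) / 4 = 33.2/4 = 8.3
  S = [[7.2, -2.6],
 [-2.6, 8.3]].

Step 3 — invert S. det(S) = 7.2·8.3 - (-2.6)² = 53.
  S^{-1} = (1/det) · [[d, -b], [-b, a]] = [[0.1566, 0.0491],
 [0.0491, 0.1358]].

Step 4 — quadratic form (x̄ - mu_0)^T · S^{-1} · (x̄ - mu_0):
  S^{-1} · (x̄ - mu_0) = (-0.2038, -0.2566),
  (x̄ - mu_0)^T · [...] = (-0.8)·(-0.2038) + (-1.6)·(-0.2566) = 0.5736.

Step 5 — scale by n: T² = 5 · 0.5736 = 2.8679.

T² ≈ 2.8679


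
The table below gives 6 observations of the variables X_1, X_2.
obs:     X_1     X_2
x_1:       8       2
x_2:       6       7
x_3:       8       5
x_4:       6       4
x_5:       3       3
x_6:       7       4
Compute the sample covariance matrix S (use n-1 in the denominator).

Step 1 — column means:
  mean(X_1) = (8 + 6 + 8 + 6 + 3 + 7) / 6 = 38/6 = 6.3333
  mean(X_2) = (2 + 7 + 5 + 4 + 3 + 4) / 6 = 25/6 = 4.1667

Step 2 — sample covariance S[i,j] = (1/(n-1)) · Σ_k (x_{k,i} - mean_i) · (x_{k,j} - mean_j), with n-1 = 5.
  S[X_1,X_1] = ((1.6667)·(1.6667) + (-0.3333)·(-0.3333) + (1.6667)·(1.6667) + (-0.3333)·(-0.3333) + (-3.3333)·(-3.3333) + (0.6667)·(0.6667)) / 5 = 17.3333/5 = 3.4667
  S[X_1,X_2] = ((1.6667)·(-2.1667) + (-0.3333)·(2.8333) + (1.6667)·(0.8333) + (-0.3333)·(-0.1667) + (-3.3333)·(-1.1667) + (0.6667)·(-0.1667)) / 5 = 0.6667/5 = 0.1333
  S[X_2,X_2] = ((-2.1667)·(-2.1667) + (2.8333)·(2.8333) + (0.8333)·(0.8333) + (-0.1667)·(-0.1667) + (-1.1667)·(-1.1667) + (-0.1667)·(-0.1667)) / 5 = 14.8333/5 = 2.9667

S is symmetric (S[j,i] = S[i,j]). Assembling:

S = [[3.4667, 0.1333],
 [0.1333, 2.9667]]


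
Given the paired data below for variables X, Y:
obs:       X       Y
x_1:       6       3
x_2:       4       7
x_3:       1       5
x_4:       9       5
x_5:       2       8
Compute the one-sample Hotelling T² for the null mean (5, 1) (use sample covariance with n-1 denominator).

Step 1 — sample mean vector:
  mean(X) = (6 + 4 + 1 + 9 + 2) / 5 = 22/5 = 4.4
  mean(Y) = (3 + 7 + 5 + 5 + 8) / 5 = 28/5 = 5.6
  x̄ = (4.4, 5.6),  deviation x̄ - mu_0 = (4.4, 5.6) - (5, 1) = (-0.6, 4.6).

Step 2 — sample covariance matrix, S[i,j] = (1/(n-1)) · Σ_k (x_{k,i} - mean_i) · (x_{k,j} - mean_j), divisor n-1 = 4:
  S[X,X] = ((1.6)·(1.6) + (-0.4)·(-0.4) + (-3.4)·(-3.4) + (4.6)·(4.6) + (-2.4)·(-2.4)) / 4 = 41.2/4 = 10.3
  S[X,Y] = ((1.6)·(-2.6) + (-0.4)·(1.4) + (-3.4)·(-0.6) + (4.6)·(-0.6) + (-2.4)·(2.4)) / 4 = -11.2/4 = -2.8
  S[Y,Y] = ((-2.6)·(-2.6) + (1.4)·(1.4) + (-0.6)·(-0.6) + (-0.6)·(-0.6) + (2.4)·(2.4)) / 4 = 15.2/4 = 3.8
  S = [[10.3, -2.8],
 [-2.8, 3.8]].

Step 3 — invert S. det(S) = 10.3·3.8 - (-2.8)² = 31.3.
  S^{-1} = (1/det) · [[d, -b], [-b, a]] = [[0.1214, 0.0895],
 [0.0895, 0.3291]].

Step 4 — quadratic form (x̄ - mu_0)^T · S^{-1} · (x̄ - mu_0):
  S^{-1} · (x̄ - mu_0) = (0.3387, 1.4601),
  (x̄ - mu_0)^T · [...] = (-0.6)·(0.3387) + (4.6)·(1.4601) = 6.5131.

Step 5 — scale by n: T² = 5 · 6.5131 = 32.5655.

T² ≈ 32.5655


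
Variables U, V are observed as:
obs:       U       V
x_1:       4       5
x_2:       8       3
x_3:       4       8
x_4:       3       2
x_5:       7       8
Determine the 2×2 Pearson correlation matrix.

Step 1 — column means:
  mean(U) = (4 + 8 + 4 + 3 + 7) / 5 = 26/5 = 5.2
  mean(V) = (5 + 3 + 8 + 2 + 8) / 5 = 26/5 = 5.2

Step 2 — sample variances and covariances s[i,j] = (1/(n-1)) · Σ_k (x_{k,i} - mean_i) · (x_{k,j} - mean_j), with n-1 = 4:
  s[U,U] = ((-1.2)·(-1.2) + (2.8)·(2.8) + (-1.2)·(-1.2) + (-2.2)·(-2.2) + (1.8)·(1.8)) / 4 = 18.8/4 = 4.7
  s[U,V] = ((-1.2)·(-0.2) + (2.8)·(-2.2) + (-1.2)·(2.8) + (-2.2)·(-3.2) + (1.8)·(2.8)) / 4 = 2.8/4 = 0.7
  s[V,V] = ((-0.2)·(-0.2) + (-2.2)·(-2.2) + (2.8)·(2.8) + (-3.2)·(-3.2) + (2.8)·(2.8)) / 4 = 30.8/4 = 7.7
  Sample standard deviations s_i = √(s[i,i]):
  s(U) = √(4.7) = 2.1679
  s(V) = √(7.7) = 2.7749

Step 3 — r_{ij} = s_{ij} / (s_i · s_j):
  r[U,U] = 1 (diagonal).
  r[U,V] = 0.7 / (2.1679 · 2.7749) = 0.7 / 6.0158 = 0.1164
  r[V,V] = 1 (diagonal).

R is symmetric with unit diagonal. Assembling:

R = [[1, 0.1164],
 [0.1164, 1]]


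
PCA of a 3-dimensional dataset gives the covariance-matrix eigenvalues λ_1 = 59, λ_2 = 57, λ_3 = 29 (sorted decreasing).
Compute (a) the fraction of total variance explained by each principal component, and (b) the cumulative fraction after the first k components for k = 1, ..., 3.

Step 1 — total variance = trace(Sigma) = Σ λ_i = 59 + 57 + 29 = 145.

Step 2 — fraction explained by component i = λ_i / Σ λ:
  PC1: 59/145 = 0.4069
  PC2: 57/145 = 0.3931
  PC3: 29/145 = 0.2

Step 3 — cumulative fraction after k components = (λ_1 + ... + λ_k) / Σ λ:
  k = 1: 59/145 = 0.4069
  k = 2: (59 + 57)/145 = 116/145 = 0.8
  k = 3: (59 + 57 + 29)/145 = 145/145 = 1

Summary (fraction, with percent):

explained: PC1 0.4069 (40.69%), PC2 0.3931 (39.31%), PC3 0.2 (20%);  cumulative: 0.4069, 0.8, 1


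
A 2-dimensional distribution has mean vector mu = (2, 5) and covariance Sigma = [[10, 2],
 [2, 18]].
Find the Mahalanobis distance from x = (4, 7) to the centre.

Step 1 — centre the observation: (x - mu) = (2, 2).

Step 2 — invert Sigma. det(Sigma) = 10·18 - (2)² = 176.
  Sigma^{-1} = (1/det) · [[d, -b], [-b, a]] = [[0.1023, -0.0114],
 [-0.0114, 0.0568]].

Step 3 — form the quadratic (x - mu)^T · Sigma^{-1} · (x - mu):
  Sigma^{-1} · (x - mu) = (0.1818, 0.0909).
  (x - mu)^T · [Sigma^{-1} · (x - mu)] = (2)·(0.1818) + (2)·(0.0909) = 0.5455.

Step 4 — take square root: d = √(0.5455) ≈ 0.7385.

d(x, mu) = √(0.5455) ≈ 0.7385


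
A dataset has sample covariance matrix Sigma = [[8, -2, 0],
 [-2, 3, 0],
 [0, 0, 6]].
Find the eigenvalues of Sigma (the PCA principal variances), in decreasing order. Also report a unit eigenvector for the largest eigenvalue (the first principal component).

Step 1 — characteristic polynomial p(λ) = det(λI - Sigma) = λ³ - tr·λ² + c_1·λ - det, where tr = trace, c_1 = sum of the principal 2×2 minors, det = det(Sigma):
  tr = 8 + 3 + 6 = 17,
  c_1 = (8·3 - (-2)²) + (8·6 - (0)²) + (3·6 - (0)²) = 20 + 48 + 18 = 86,
  det = 8·(3·6 - (0)²) - (-2)·((-2)·6 - (0)·(0)) + (0)·((-2)·(0) - 3·(0)) = 8·(18) - (-2)·(-12) + (0)·(0) = 120.
  So p(λ) = λ³ - 17λ² + 86λ - 120.
Step 2 — look for an integer root (rational root theorem: any rational root is an integer divisor of 120). Testing λ = 6:
  p(6) = 216 - 612 + 516 - 120 = 0  ✓
  Dividing out (λ - 6): p(λ) = (λ - 6)(λ² - 11λ + 20).
Step 3 — remaining eigenvalues from the quadratic λ² - 11λ + 20 = 0:
  Δ = 11² - 4·20 = 121 - 80 = 41,  λ = (11 ± √41)/2 = (11 ± 6.4031)/2 ≈ 8.7016 or 2.2984.
  Sorted: λ_1 = 8.7016,  λ_2 = 6,  λ_3 = 2.2984  (check: sum = 17 = tr ✓).

Step 4 — unit eigenvector for λ_1 ≈ 8.7016: v spans the null space of (Sigma - λ_1 I), whose rows are
  r_1 = (-0.7016, -2, 0),  r_2 = (-2, -5.7016, 0),  r_3 = (0, 0, -2.7016).
  v is orthogonal to every row, so take v ∝ r_1 × r_3 = ((-2)·(-2.7016) - (0)·(0), (0)·(0) - (-0.7016)·(-2.7016), (-0.7016)·(0) - (-2)·(0)) ≈ (5.4031, -1.8953, 0).
  Let u = (5.4031, -1.8953, 0).
  ||u|| = √((5.4031)² + (-1.8953)² + (0)²) = √(32.786) ≈ 5.7259,  v_1 = u/||u|| ≈ (0.9436, -0.331, 0) (||v_1|| = 1).

λ_1 = 8.7016,  λ_2 = 6,  λ_3 = 2.2984;  v_1 ≈ (0.9436, -0.331, 0)


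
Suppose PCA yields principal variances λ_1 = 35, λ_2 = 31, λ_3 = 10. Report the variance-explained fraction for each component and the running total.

Step 1 — total variance = trace(Sigma) = Σ λ_i = 35 + 31 + 10 = 76.

Step 2 — fraction explained by component i = λ_i / Σ λ:
  PC1: 35/76 = 0.4605
  PC2: 31/76 = 0.4079
  PC3: 10/76 = 0.1316

Step 3 — cumulative fraction after k components = (λ_1 + ... + λ_k) / Σ λ:
  k = 1: 35/76 = 0.4605
  k = 2: (35 + 31)/76 = 66/76 = 0.8684
  k = 3: (35 + 31 + 10)/76 = 76/76 = 1

Summary (fraction, with percent):

explained: PC1 0.4605 (46.05%), PC2 0.4079 (40.79%), PC3 0.1316 (13.16%);  cumulative: 0.4605, 0.8684, 1


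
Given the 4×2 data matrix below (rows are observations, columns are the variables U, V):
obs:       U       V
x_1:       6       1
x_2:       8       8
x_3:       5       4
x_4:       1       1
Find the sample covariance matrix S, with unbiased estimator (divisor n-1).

Step 1 — column means:
  mean(U) = (6 + 8 + 5 + 1) / 4 = 20/4 = 5
  mean(V) = (1 + 8 + 4 + 1) / 4 = 14/4 = 3.5

Step 2 — sample covariance S[i,j] = (1/(n-1)) · Σ_k (x_{k,i} - mean_i) · (x_{k,j} - mean_j), with n-1 = 3.
  S[U,U] = ((1)·(1) + (3)·(3) + (0)·(0) + (-4)·(-4)) / 3 = 26/3 = 8.6667
  S[U,V] = ((1)·(-2.5) + (3)·(4.5) + (0)·(0.5) + (-4)·(-2.5)) / 3 = 21/3 = 7
  S[V,V] = ((-2.5)·(-2.5) + (4.5)·(4.5) + (0.5)·(0.5) + (-2.5)·(-2.5)) / 3 = 33/3 = 11

S is symmetric (S[j,i] = S[i,j]). Assembling:

S = [[8.6667, 7],
 [7, 11]]


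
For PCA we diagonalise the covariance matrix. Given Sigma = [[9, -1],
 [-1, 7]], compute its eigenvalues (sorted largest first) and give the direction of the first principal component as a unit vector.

Step 1 — characteristic polynomial of 2×2 Sigma:
  det(Sigma - λI) = λ² - trace · λ + det = 0.
  trace = 9 + 7 = 16, det = 9·7 - (-1)² = 62.
Step 2 — discriminant:
  Δ = trace² - 4·det = 256 - 248 = 8.
Step 3 — eigenvalues:
  λ = (trace ± √Δ)/2 = (16 ± 2.8284)/2,
  λ_1 = 9.4142,  λ_2 = 6.5858.

Step 4 — unit eigenvector for λ_1: solve (Sigma - λ_1 I)v = 0. First row:
  (9 - 9.4142)·v_x + (-1)·v_y = 0, i.e. (-0.4142)·v_x + (-1)·v_y = 0,
  so v ∝ (b, λ_1 - a) = (-1, 0.4142); multiply by -1 so the first entry is positive: u = (1, -0.4142).
  ||u|| = √((1)² + (-0.4142)²) = √(1.1716) ≈ 1.0824,
  v_1 = u/||u|| ≈ (0.9239, -0.3827) (||v_1|| = 1).

λ_1 = 9.4142,  λ_2 = 6.5858;  v_1 ≈ (0.9239, -0.3827)


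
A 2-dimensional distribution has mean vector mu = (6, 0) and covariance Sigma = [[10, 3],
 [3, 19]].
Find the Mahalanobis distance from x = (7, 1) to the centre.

Step 1 — centre the observation: (x - mu) = (1, 1).

Step 2 — invert Sigma. det(Sigma) = 10·19 - (3)² = 181.
  Sigma^{-1} = (1/det) · [[d, -b], [-b, a]] = [[0.105, -0.0166],
 [-0.0166, 0.0552]].

Step 3 — form the quadratic (x - mu)^T · Sigma^{-1} · (x - mu):
  Sigma^{-1} · (x - mu) = (0.0884, 0.0387).
  (x - mu)^T · [Sigma^{-1} · (x - mu)] = (1)·(0.0884) + (1)·(0.0387) = 0.1271.

Step 4 — take square root: d = √(0.1271) ≈ 0.3565.

d(x, mu) = √(0.1271) ≈ 0.3565


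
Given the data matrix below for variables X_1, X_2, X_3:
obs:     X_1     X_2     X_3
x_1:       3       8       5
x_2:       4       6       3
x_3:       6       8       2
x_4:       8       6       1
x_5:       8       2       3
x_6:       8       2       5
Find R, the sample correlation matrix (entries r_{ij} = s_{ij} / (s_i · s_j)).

Step 1 — column means:
  mean(X_1) = (3 + 4 + 6 + 8 + 8 + 8) / 6 = 37/6 = 6.1667
  mean(X_2) = (8 + 6 + 8 + 6 + 2 + 2) / 6 = 32/6 = 5.3333
  mean(X_3) = (5 + 3 + 2 + 1 + 3 + 5) / 6 = 19/6 = 3.1667

Step 2 — sample variances and covariances s[i,j] = (1/(n-1)) · Σ_k (x_{k,i} - mean_i) · (x_{k,j} - mean_j), with n-1 = 5:
  s[X_1,X_1] = ((-3.1667)·(-3.1667) + (-2.1667)·(-2.1667) + (-0.1667)·(-0.1667) + (1.8333)·(1.8333) + (1.8333)·(1.8333) + (1.8333)·(1.8333)) / 5 = 24.8333/5 = 4.9667
  s[X_1,X_2] = ((-3.1667)·(2.6667) + (-2.1667)·(0.6667) + (-0.1667)·(2.6667) + (1.8333)·(0.6667) + (1.8333)·(-3.3333) + (1.8333)·(-3.3333)) / 5 = -21.3333/5 = -4.2667
  s[X_1,X_3] = ((-3.1667)·(1.8333) + (-2.1667)·(-0.1667) + (-0.1667)·(-1.1667) + (1.8333)·(-2.1667) + (1.8333)·(-0.1667) + (1.8333)·(1.8333)) / 5 = -6.1667/5 = -1.2333
  s[X_2,X_2] = ((2.6667)·(2.6667) + (0.6667)·(0.6667) + (2.6667)·(2.6667) + (0.6667)·(0.6667) + (-3.3333)·(-3.3333) + (-3.3333)·(-3.3333)) / 5 = 37.3333/5 = 7.4667
  s[X_2,X_3] = ((2.6667)·(1.8333) + (0.6667)·(-0.1667) + (2.6667)·(-1.1667) + (0.6667)·(-2.1667) + (-3.3333)·(-0.1667) + (-3.3333)·(1.8333)) / 5 = -5.3333/5 = -1.0667
  s[X_3,X_3] = ((1.8333)·(1.8333) + (-0.1667)·(-0.1667) + (-1.1667)·(-1.1667) + (-2.1667)·(-2.1667) + (-0.1667)·(-0.1667) + (1.8333)·(1.8333)) / 5 = 12.8333/5 = 2.5667
  Sample standard deviations s_i = √(s[i,i]):
  s(X_1) = √(4.9667) = 2.2286
  s(X_2) = √(7.4667) = 2.7325
  s(X_3) = √(2.5667) = 1.6021

Step 3 — r_{ij} = s_{ij} / (s_i · s_j):
  r[X_1,X_1] = 1 (diagonal).
  r[X_1,X_2] = -4.2667 / (2.2286 · 2.7325) = -4.2667 / 6.0897 = -0.7006
  r[X_1,X_3] = -1.2333 / (2.2286 · 1.6021) = -1.2333 / 3.5704 = -0.3454
  r[X_2,X_2] = 1 (diagonal).
  r[X_2,X_3] = -1.0667 / (2.7325 · 1.6021) = -1.0667 / 4.3777 = -0.2437
  r[X_3,X_3] = 1 (diagonal).

R is symmetric with unit diagonal. Assembling:

R = [[1, -0.7006, -0.3454],
 [-0.7006, 1, -0.2437],
 [-0.3454, -0.2437, 1]]


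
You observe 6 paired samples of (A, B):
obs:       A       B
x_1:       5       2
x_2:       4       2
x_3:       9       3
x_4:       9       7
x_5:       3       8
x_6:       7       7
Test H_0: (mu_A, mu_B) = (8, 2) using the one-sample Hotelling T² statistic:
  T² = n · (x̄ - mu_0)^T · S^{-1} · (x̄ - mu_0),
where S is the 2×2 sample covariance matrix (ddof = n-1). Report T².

Step 1 — sample mean vector:
  mean(A) = (5 + 4 + 9 + 9 + 3 + 7) / 6 = 37/6 = 6.1667
  mean(B) = (2 + 2 + 3 + 7 + 8 + 7) / 6 = 29/6 = 4.8333
  x̄ = (6.1667, 4.8333),  deviation x̄ - mu_0 = (6.1667, 4.8333) - (8, 2) = (-1.8333, 2.8333).

Step 2 — sample covariance matrix, S[i,j] = (1/(n-1)) · Σ_k (x_{k,i} - mean_i) · (x_{k,j} - mean_j), divisor n-1 = 5:
  S[A,A] = ((-1.1667)·(-1.1667) + (-2.1667)·(-2.1667) + (2.8333)·(2.8333) + (2.8333)·(2.8333) + (-3.1667)·(-3.1667) + (0.8333)·(0.8333)) / 5 = 32.8333/5 = 6.5667
  S[A,B] = ((-1.1667)·(-2.8333) + (-2.1667)·(-2.8333) + (2.8333)·(-1.8333) + (2.8333)·(2.1667) + (-3.1667)·(3.1667) + (0.8333)·(2.1667)) / 5 = 2.1667/5 = 0.4333
  S[B,B] = ((-2.8333)·(-2.8333) + (-2.8333)·(-2.8333) + (-1.8333)·(-1.8333) + (2.1667)·(2.1667) + (3.1667)·(3.1667) + (2.1667)·(2.1667)) / 5 = 38.8333/5 = 7.7667
  S = [[6.5667, 0.4333],
 [0.4333, 7.7667]].

Step 3 — invert S. det(S) = 6.5667·7.7667 - (0.4333)² = 50.8133.
  S^{-1} = (1/det) · [[d, -b], [-b, a]] = [[0.1528, -0.0085],
 [-0.0085, 0.1292]].

Step 4 — quadratic form (x̄ - mu_0)^T · S^{-1} · (x̄ - mu_0):
  S^{-1} · (x̄ - mu_0) = (-0.3044, 0.3818),
  (x̄ - mu_0)^T · [...] = (-1.8333)·(-0.3044) + (2.8333)·(0.3818) = 1.6398.

Step 5 — scale by n: T² = 6 · 1.6398 = 9.8386.

T² ≈ 9.8386


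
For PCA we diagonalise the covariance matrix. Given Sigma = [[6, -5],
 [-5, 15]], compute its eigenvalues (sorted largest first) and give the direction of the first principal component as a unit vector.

Step 1 — characteristic polynomial of 2×2 Sigma:
  det(Sigma - λI) = λ² - trace · λ + det = 0.
  trace = 6 + 15 = 21, det = 6·15 - (-5)² = 65.
Step 2 — discriminant:
  Δ = trace² - 4·det = 441 - 260 = 181.
Step 3 — eigenvalues:
  λ = (trace ± √Δ)/2 = (21 ± 13.4536)/2,
  λ_1 = 17.2268,  λ_2 = 3.7732.

Step 4 — unit eigenvector for λ_1: solve (Sigma - λ_1 I)v = 0. First row:
  (6 - 17.2268)·v_x + (-5)·v_y = 0, i.e. (-11.2268)·v_x + (-5)·v_y = 0,
  so v ∝ (b, λ_1 - a) = (-5, 11.2268); multiply by -1 so the first entry is positive: u = (5, -11.2268).
  ||u|| = √((5)² + (-11.2268)²) = √(151.0413) ≈ 12.2899,
  v_1 = u/||u|| ≈ (0.4068, -0.9135) (||v_1|| = 1).

λ_1 = 17.2268,  λ_2 = 3.7732;  v_1 ≈ (0.4068, -0.9135)


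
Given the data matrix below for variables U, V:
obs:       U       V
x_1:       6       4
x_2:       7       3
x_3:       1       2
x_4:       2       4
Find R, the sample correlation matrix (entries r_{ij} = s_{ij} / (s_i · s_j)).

Step 1 — column means:
  mean(U) = (6 + 7 + 1 + 2) / 4 = 16/4 = 4
  mean(V) = (4 + 3 + 2 + 4) / 4 = 13/4 = 3.25

Step 2 — sample variances and covariances s[i,j] = (1/(n-1)) · Σ_k (x_{k,i} - mean_i) · (x_{k,j} - mean_j), with n-1 = 3:
  s[U,U] = ((2)·(2) + (3)·(3) + (-3)·(-3) + (-2)·(-2)) / 3 = 26/3 = 8.6667
  s[U,V] = ((2)·(0.75) + (3)·(-0.25) + (-3)·(-1.25) + (-2)·(0.75)) / 3 = 3/3 = 1
  s[V,V] = ((0.75)·(0.75) + (-0.25)·(-0.25) + (-1.25)·(-1.25) + (0.75)·(0.75)) / 3 = 2.75/3 = 0.9167
  Sample standard deviations s_i = √(s[i,i]):
  s(U) = √(8.6667) = 2.9439
  s(V) = √(0.9167) = 0.9574

Step 3 — r_{ij} = s_{ij} / (s_i · s_j):
  r[U,U] = 1 (diagonal).
  r[U,V] = 1 / (2.9439 · 0.9574) = 1 / 2.8186 = 0.3548
  r[V,V] = 1 (diagonal).

R is symmetric with unit diagonal. Assembling:

R = [[1, 0.3548],
 [0.3548, 1]]


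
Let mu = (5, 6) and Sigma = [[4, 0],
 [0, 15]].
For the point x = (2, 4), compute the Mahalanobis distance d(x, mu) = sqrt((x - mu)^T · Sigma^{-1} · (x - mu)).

Step 1 — centre the observation: (x - mu) = (-3, -2).

Step 2 — invert Sigma. det(Sigma) = 4·15 - (0)² = 60.
  Sigma^{-1} = (1/det) · [[d, -b], [-b, a]] = [[0.25, 0],
 [0, 0.0667]].

Step 3 — form the quadratic (x - mu)^T · Sigma^{-1} · (x - mu):
  Sigma^{-1} · (x - mu) = (-0.75, -0.1333).
  (x - mu)^T · [Sigma^{-1} · (x - mu)] = (-3)·(-0.75) + (-2)·(-0.1333) = 2.5167.

Step 4 — take square root: d = √(2.5167) ≈ 1.5864.

d(x, mu) = √(2.5167) ≈ 1.5864


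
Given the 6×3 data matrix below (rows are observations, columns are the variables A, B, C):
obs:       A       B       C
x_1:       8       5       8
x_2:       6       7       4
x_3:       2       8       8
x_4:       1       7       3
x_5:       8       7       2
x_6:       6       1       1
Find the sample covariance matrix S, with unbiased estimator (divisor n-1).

Step 1 — column means:
  mean(A) = (8 + 6 + 2 + 1 + 8 + 6) / 6 = 31/6 = 5.1667
  mean(B) = (5 + 7 + 8 + 7 + 7 + 1) / 6 = 35/6 = 5.8333
  mean(C) = (8 + 4 + 8 + 3 + 2 + 1) / 6 = 26/6 = 4.3333

Step 2 — sample covariance S[i,j] = (1/(n-1)) · Σ_k (x_{k,i} - mean_i) · (x_{k,j} - mean_j), with n-1 = 5.
  S[A,A] = ((2.8333)·(2.8333) + (0.8333)·(0.8333) + (-3.1667)·(-3.1667) + (-4.1667)·(-4.1667) + (2.8333)·(2.8333) + (0.8333)·(0.8333)) / 5 = 44.8333/5 = 8.9667
  S[A,B] = ((2.8333)·(-0.8333) + (0.8333)·(1.1667) + (-3.1667)·(2.1667) + (-4.1667)·(1.1667) + (2.8333)·(1.1667) + (0.8333)·(-4.8333)) / 5 = -13.8333/5 = -2.7667
  S[A,C] = ((2.8333)·(3.6667) + (0.8333)·(-0.3333) + (-3.1667)·(3.6667) + (-4.1667)·(-1.3333) + (2.8333)·(-2.3333) + (0.8333)·(-3.3333)) / 5 = -5.3333/5 = -1.0667
  S[B,B] = ((-0.8333)·(-0.8333) + (1.1667)·(1.1667) + (2.1667)·(2.1667) + (1.1667)·(1.1667) + (1.1667)·(1.1667) + (-4.8333)·(-4.8333)) / 5 = 32.8333/5 = 6.5667
  S[B,C] = ((-0.8333)·(3.6667) + (1.1667)·(-0.3333) + (2.1667)·(3.6667) + (1.1667)·(-1.3333) + (1.1667)·(-2.3333) + (-4.8333)·(-3.3333)) / 5 = 16.3333/5 = 3.2667
  S[C,C] = ((3.6667)·(3.6667) + (-0.3333)·(-0.3333) + (3.6667)·(3.6667) + (-1.3333)·(-1.3333) + (-2.3333)·(-2.3333) + (-3.3333)·(-3.3333)) / 5 = 45.3333/5 = 9.0667

S is symmetric (S[j,i] = S[i,j]). Assembling:

S = [[8.9667, -2.7667, -1.0667],
 [-2.7667, 6.5667, 3.2667],
 [-1.0667, 3.2667, 9.0667]]


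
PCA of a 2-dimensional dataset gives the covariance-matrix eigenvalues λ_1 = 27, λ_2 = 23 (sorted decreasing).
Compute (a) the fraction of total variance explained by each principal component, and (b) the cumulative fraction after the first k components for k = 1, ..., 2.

Step 1 — total variance = trace(Sigma) = Σ λ_i = 27 + 23 = 50.

Step 2 — fraction explained by component i = λ_i / Σ λ:
  PC1: 27/50 = 0.54
  PC2: 23/50 = 0.46

Step 3 — cumulative fraction after k components = (λ_1 + ... + λ_k) / Σ λ:
  k = 1: 27/50 = 0.54
  k = 2: (27 + 23)/50 = 50/50 = 1

Summary (fraction, with percent):

explained: PC1 0.54 (54%), PC2 0.46 (46%);  cumulative: 0.54, 1


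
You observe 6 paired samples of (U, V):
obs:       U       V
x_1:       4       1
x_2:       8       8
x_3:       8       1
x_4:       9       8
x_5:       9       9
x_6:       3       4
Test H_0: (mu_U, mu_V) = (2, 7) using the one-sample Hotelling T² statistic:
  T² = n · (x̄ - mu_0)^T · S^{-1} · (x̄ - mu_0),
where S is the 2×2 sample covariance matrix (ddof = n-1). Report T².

Step 1 — sample mean vector:
  mean(U) = (4 + 8 + 8 + 9 + 9 + 3) / 6 = 41/6 = 6.8333
  mean(V) = (1 + 8 + 1 + 8 + 9 + 4) / 6 = 31/6 = 5.1667
  x̄ = (6.8333, 5.1667),  deviation x̄ - mu_0 = (6.8333, 5.1667) - (2, 7) = (4.8333, -1.8333).

Step 2 — sample covariance matrix, S[i,j] = (1/(n-1)) · Σ_k (x_{k,i} - mean_i) · (x_{k,j} - mean_j), divisor n-1 = 5:
  S[U,U] = ((-2.8333)·(-2.8333) + (1.1667)·(1.1667) + (1.1667)·(1.1667) + (2.1667)·(2.1667) + (2.1667)·(2.1667) + (-3.8333)·(-3.8333)) / 5 = 34.8333/5 = 6.9667
  S[U,V] = ((-2.8333)·(-4.1667) + (1.1667)·(2.8333) + (1.1667)·(-4.1667) + (2.1667)·(2.8333) + (2.1667)·(3.8333) + (-3.8333)·(-1.1667)) / 5 = 29.1667/5 = 5.8333
  S[V,V] = ((-4.1667)·(-4.1667) + (2.8333)·(2.8333) + (-4.1667)·(-4.1667) + (2.8333)·(2.8333) + (3.8333)·(3.8333) + (-1.1667)·(-1.1667)) / 5 = 66.8333/5 = 13.3667
  S = [[6.9667, 5.8333],
 [5.8333, 13.3667]].

Step 3 — invert S. det(S) = 6.9667·13.3667 - (5.8333)² = 59.0933.
  S^{-1} = (1/det) · [[d, -b], [-b, a]] = [[0.2262, -0.0987],
 [-0.0987, 0.1179]].

Step 4 — quadratic form (x̄ - mu_0)^T · S^{-1} · (x̄ - mu_0):
  S^{-1} · (x̄ - mu_0) = (1.2743, -0.6933),
  (x̄ - mu_0)^T · [...] = (4.8333)·(1.2743) + (-1.8333)·(-0.6933) = 7.4299.

Step 5 — scale by n: T² = 6 · 7.4299 = 44.5792.

T² ≈ 44.5792


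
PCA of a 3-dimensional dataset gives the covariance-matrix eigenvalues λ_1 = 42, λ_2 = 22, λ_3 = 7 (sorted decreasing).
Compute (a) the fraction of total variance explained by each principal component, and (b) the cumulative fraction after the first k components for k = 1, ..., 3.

Step 1 — total variance = trace(Sigma) = Σ λ_i = 42 + 22 + 7 = 71.

Step 2 — fraction explained by component i = λ_i / Σ λ:
  PC1: 42/71 = 0.5915
  PC2: 22/71 = 0.3099
  PC3: 7/71 = 0.0986

Step 3 — cumulative fraction after k components = (λ_1 + ... + λ_k) / Σ λ:
  k = 1: 42/71 = 0.5915
  k = 2: (42 + 22)/71 = 64/71 = 0.9014
  k = 3: (42 + 22 + 7)/71 = 71/71 = 1

Summary (fraction, with percent):

explained: PC1 0.5915 (59.15%), PC2 0.3099 (30.99%), PC3 0.0986 (9.86%);  cumulative: 0.5915, 0.9014, 1


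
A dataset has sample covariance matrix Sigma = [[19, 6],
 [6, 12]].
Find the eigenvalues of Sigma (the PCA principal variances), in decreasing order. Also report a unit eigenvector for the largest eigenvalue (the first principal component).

Step 1 — characteristic polynomial of 2×2 Sigma:
  det(Sigma - λI) = λ² - trace · λ + det = 0.
  trace = 19 + 12 = 31, det = 19·12 - (6)² = 192.
Step 2 — discriminant:
  Δ = trace² - 4·det = 961 - 768 = 193.
Step 3 — eigenvalues:
  λ = (trace ± √Δ)/2 = (31 ± 13.8924)/2,
  λ_1 = 22.4462,  λ_2 = 8.5538.

Step 4 — unit eigenvector for λ_1: solve (Sigma - λ_1 I)v = 0. First row:
  (19 - 22.4462)·v_x + (6)·v_y = 0, i.e. (-3.4462)·v_x + (6)·v_y = 0,
  so v ∝ (b, λ_1 - a) = (6, 3.4462) = u.
  ||u|| = √((6)² + (3.4462)²) = √(47.8764) ≈ 6.9193,
  v_1 = u/||u|| ≈ (0.8671, 0.4981) (||v_1|| = 1).

λ_1 = 22.4462,  λ_2 = 8.5538;  v_1 ≈ (0.8671, 0.4981)
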